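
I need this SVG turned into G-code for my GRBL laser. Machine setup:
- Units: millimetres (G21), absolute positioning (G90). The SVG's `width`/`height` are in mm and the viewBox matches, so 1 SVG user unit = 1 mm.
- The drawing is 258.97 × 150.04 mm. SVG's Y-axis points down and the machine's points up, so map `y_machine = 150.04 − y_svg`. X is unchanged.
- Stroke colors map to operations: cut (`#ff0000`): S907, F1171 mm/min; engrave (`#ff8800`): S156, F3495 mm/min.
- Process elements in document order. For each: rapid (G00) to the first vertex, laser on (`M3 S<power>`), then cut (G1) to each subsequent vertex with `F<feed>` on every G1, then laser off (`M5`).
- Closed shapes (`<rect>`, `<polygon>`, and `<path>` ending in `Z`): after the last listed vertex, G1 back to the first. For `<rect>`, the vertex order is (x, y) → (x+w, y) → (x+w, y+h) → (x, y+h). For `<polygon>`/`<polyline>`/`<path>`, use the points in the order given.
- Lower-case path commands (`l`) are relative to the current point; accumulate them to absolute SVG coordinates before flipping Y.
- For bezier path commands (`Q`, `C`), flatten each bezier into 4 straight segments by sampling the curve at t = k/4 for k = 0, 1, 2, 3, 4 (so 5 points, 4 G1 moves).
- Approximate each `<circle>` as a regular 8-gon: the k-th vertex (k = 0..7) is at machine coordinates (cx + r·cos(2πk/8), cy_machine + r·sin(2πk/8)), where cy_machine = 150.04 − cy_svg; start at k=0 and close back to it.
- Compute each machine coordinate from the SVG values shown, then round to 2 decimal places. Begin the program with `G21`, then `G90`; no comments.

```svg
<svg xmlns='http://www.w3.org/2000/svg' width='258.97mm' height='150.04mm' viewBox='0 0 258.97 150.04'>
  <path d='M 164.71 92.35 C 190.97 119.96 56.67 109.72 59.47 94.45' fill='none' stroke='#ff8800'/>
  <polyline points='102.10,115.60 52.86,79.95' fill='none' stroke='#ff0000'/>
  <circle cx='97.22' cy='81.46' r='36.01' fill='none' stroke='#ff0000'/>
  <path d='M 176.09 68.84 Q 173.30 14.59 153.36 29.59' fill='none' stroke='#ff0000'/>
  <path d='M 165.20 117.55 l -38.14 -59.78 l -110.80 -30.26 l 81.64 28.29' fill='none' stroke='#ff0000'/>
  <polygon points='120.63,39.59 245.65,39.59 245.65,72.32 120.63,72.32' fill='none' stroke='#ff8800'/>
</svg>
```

G21
G90
G00 X164.71 Y57.69
M3 S156
G1 X158.95 Y43.57 F3495
G1 X120.89 Y40.56 F3495
G1 X78.43 Y45.59 F3495
G1 X59.47 Y55.59 F3495
M5
G00 X102.10 Y34.44
M3 S907
G1 X52.86 Y70.09 F1171
M5
G00 X133.23 Y68.58
M3 S907
G1 X122.68 Y94.04 F1171
G1 X97.22 Y104.59 F1171
G1 X71.76 Y94.04 F1171
G1 X61.21 Y68.58 F1171
G1 X71.76 Y43.12 F1171
G1 X97.22 Y32.57 F1171
G1 X122.68 Y43.12 F1171
G1 X133.23 Y68.58 F1171
M5
G00 X176.09 Y81.20
M3 S907
G1 X173.62 Y104.00 F1171
G1 X169.01 Y118.14 F1171
G1 X162.26 Y123.62 F1171
G1 X153.36 Y120.45 F1171
M5
G00 X165.20 Y32.49
M3 S907
G1 X127.06 Y92.27 F1171
G1 X16.26 Y122.53 F1171
G1 X97.90 Y94.24 F1171
M5
G00 X120.63 Y110.45
M3 S156
G1 X245.65 Y110.45 F3495
G1 X245.65 Y77.72 F3495
G1 X120.63 Y77.72 F3495
G1 X120.63 Y110.45 F3495
M5

1 u = 1 mm; y_m = 150.04 − y.

[1] `<path>` cubic bezier, #ff8800→engrave S156 F3495: (164.71,57.69) → (158.95,43.57) → (120.89,40.56) → (78.43,45.59) → (59.47,55.59)

[2] `<polyline>` line segment, #ff0000→cut S907 F1171: (102.10,34.44) → (52.86,70.09)

[3] `<circle>` circle, #ff0000→cut S907 F1171: (133.23,68.58) → (122.68,94.04) → (97.22,104.59) → (71.76,94.04) → (61.21,68.58) → (71.76,43.12) → (97.22,32.57) → (122.68,43.12) → (133.23,68.58) (closed)

[4] `<path>` quadratic bezier, #ff0000→cut S907 F1171: (176.09,81.20) → (173.62,104.00) → (169.01,118.14) → (162.26,123.62) → (153.36,120.45)

[5] `<path>` open polyline, #ff0000→cut S907 F1171: (165.20,32.49) → (127.06,92.27) → (16.26,122.53) → (97.90,94.24)

[6] `<polygon>` rectangle, #ff8800→engrave S156 F3495: (120.63,110.45) → (245.65,110.45) → (245.65,77.72) → (120.63,77.72) → (120.63,110.45) (closed)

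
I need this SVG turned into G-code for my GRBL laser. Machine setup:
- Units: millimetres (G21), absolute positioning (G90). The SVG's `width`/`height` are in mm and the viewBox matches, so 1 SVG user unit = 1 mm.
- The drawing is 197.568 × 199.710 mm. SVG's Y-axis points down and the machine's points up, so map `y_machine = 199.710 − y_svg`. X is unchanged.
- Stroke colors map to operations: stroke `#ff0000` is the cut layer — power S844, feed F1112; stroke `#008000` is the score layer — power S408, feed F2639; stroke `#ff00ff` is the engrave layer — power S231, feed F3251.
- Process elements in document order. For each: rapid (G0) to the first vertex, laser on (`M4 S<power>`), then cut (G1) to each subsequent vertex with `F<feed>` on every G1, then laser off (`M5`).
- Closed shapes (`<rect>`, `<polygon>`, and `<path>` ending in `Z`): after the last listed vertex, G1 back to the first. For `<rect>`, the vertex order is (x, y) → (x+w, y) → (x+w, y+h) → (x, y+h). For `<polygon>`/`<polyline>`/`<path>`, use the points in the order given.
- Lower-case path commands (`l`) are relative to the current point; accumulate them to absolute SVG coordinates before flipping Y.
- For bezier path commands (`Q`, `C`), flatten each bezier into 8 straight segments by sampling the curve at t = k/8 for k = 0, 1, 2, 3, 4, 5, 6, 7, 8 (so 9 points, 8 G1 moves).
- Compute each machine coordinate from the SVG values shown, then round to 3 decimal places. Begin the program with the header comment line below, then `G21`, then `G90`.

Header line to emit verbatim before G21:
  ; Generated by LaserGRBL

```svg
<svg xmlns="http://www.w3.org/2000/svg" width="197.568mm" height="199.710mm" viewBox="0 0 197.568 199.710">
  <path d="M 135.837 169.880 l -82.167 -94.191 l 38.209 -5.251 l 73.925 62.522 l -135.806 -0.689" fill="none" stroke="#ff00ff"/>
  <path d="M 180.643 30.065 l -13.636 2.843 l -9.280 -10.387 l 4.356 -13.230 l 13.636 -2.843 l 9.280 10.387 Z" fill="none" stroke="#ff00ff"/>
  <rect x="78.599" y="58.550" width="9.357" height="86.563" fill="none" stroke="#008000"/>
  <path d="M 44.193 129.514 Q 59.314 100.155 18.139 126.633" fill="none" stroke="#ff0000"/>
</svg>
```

Since the viewBox matches the mm dimensions, user units are millimetres directly. The only transform is the Y-flip y_m = 199.710 − y_svg.

Shape 1 is a open polyline drawn with `<path>`. Its stroke #ff00ff means engrave at S231, F3251. After flipping Y the toolpath is (135.837,29.830) → (53.670,124.021) → (91.879,129.272) → (165.804,66.750) → (29.998,67.439).

Shape 2 is a regular polygon drawn with `<path>`. Its stroke #ff00ff means engrave at S231, F3251. After flipping Y the toolpath is (180.643,169.645) → (167.007,166.802) → (157.727,177.189) → (162.083,190.419) → (175.719,193.262) → (184.999,182.875) → (180.643,169.645), returning to the start.

Shape 3 is a rectangle drawn with `<rect>`. Its stroke #008000 means score at S408, F2639. After flipping Y the toolpath is (78.599,141.160) → (87.956,141.160) → (87.956,54.597) → (78.599,54.597) → (78.599,141.160), returning to the start.

Shape 4 is a quadratic bezier drawn with `<path>`. Its stroke #ff0000 means cut at S844, F1112. After flipping Y the toolpath is (44.193,70.196) → (47.094,76.663) → (48.235,81.386) → (47.617,84.363) → (45.240,85.596) → (41.104,85.083) → (35.208,82.826) → (27.553,78.824) → (18.139,73.077).

; Generated by LaserGRBL
G21
G90
G0 X135.837 Y29.830
M4 S231
G1 X53.670 Y124.021 F3251
G1 X91.879 Y129.272 F3251
G1 X165.804 Y66.750 F3251
G1 X29.998 Y67.439 F3251
M5
G0 X180.643 Y169.645
M4 S231
G1 X167.007 Y166.802 F3251
G1 X157.727 Y177.189 F3251
G1 X162.083 Y190.419 F3251
G1 X175.719 Y193.262 F3251
G1 X184.999 Y182.875 F3251
G1 X180.643 Y169.645 F3251
M5
G0 X78.599 Y141.160
M4 S408
G1 X87.956 Y141.160 F2639
G1 X87.956 Y54.597 F2639
G1 X78.599 Y54.597 F2639
G1 X78.599 Y141.160 F2639
M5
G0 X44.193 Y70.196
M4 S844
G1 X47.094 Y76.663 F1112
G1 X48.235 Y81.386 F1112
G1 X47.617 Y84.363 F1112
G1 X45.240 Y85.596 F1112
G1 X41.104 Y85.083 F1112
G1 X35.208 Y82.826 F1112
G1 X27.553 Y78.824 F1112
G1 X18.139 Y73.077 F1112
M5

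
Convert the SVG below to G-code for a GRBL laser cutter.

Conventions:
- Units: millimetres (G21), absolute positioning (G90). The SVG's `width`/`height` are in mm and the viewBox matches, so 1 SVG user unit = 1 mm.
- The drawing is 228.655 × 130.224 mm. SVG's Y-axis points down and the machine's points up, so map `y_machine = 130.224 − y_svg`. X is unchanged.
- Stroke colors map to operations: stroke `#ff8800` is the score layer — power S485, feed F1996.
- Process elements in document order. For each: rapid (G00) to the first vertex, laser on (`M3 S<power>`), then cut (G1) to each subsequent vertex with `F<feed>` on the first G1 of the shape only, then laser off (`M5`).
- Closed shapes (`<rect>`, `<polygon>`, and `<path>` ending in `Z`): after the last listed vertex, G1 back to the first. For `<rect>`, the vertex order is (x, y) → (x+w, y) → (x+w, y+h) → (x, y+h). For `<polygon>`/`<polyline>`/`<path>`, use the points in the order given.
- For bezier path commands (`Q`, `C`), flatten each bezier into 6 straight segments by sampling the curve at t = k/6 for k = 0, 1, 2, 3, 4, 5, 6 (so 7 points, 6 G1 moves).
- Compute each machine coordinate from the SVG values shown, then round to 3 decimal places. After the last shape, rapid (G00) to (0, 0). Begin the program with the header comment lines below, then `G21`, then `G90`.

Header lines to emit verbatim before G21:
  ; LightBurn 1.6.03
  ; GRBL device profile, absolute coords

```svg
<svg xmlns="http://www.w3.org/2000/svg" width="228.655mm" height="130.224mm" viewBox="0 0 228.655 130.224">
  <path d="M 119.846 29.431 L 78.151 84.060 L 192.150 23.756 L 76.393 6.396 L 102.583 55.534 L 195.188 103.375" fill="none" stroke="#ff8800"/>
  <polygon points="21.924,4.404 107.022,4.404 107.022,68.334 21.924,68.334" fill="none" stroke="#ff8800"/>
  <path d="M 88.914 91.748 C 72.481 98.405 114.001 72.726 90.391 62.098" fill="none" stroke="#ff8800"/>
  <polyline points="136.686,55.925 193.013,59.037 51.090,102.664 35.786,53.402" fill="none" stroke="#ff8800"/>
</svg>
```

Since the viewBox matches the mm dimensions, user units are millimetres directly. The only transform is the Y-flip y_m = 130.224 − y_svg.

Shape 1 is a open polyline drawn with `<path>`. Its stroke #ff8800 means score at S485, F1996. After flipping Y the toolpath is (119.846,100.793) → (78.151,46.164) → (192.150,106.468) → (76.393,123.828) → (102.583,74.690) → (195.188,26.849).

Shape 2 is a rectangle drawn with `<polygon>`. Its stroke #ff8800 means score at S485, F1996. After flipping Y the toolpath is (21.924,125.820) → (107.022,125.820) → (107.022,61.890) → (21.924,61.890) → (21.924,125.820), returning to the start.

Shape 3 is a cubic bezier drawn with `<path>`. Its stroke #ff8800 means score at S485, F1996. After flipping Y the toolpath is (88.914,38.476) → (84.957,37.623) → (87.240,40.843) → (92.344,46.819) → (96.850,54.236) → (97.338,61.777) → (90.391,68.126).

Shape 4 is a open polyline drawn with `<polyline>`. Its stroke #ff8800 means score at S485, F1996. After flipping Y the toolpath is (136.686,74.299) → (193.013,71.187) → (51.090,27.560) → (35.786,76.822).

; LightBurn 1.6.03
; GRBL device profile, absolute coords
G21
G90
G00 X119.846 Y100.793
M3 S485
G1 X78.151 Y46.164 F1996
G1 X192.150 Y106.468
G1 X76.393 Y123.828
G1 X102.583 Y74.690
G1 X195.188 Y26.849
M5
G00 X21.924 Y125.820
M3 S485
G1 X107.022 Y125.820 F1996
G1 X107.022 Y61.890
G1 X21.924 Y61.890
G1 X21.924 Y125.820
M5
G00 X88.914 Y38.476
M3 S485
G1 X84.957 Y37.623 F1996
G1 X87.240 Y40.843
G1 X92.344 Y46.819
G1 X96.850 Y54.236
G1 X97.338 Y61.777
G1 X90.391 Y68.126
M5
G00 X136.686 Y74.299
M3 S485
G1 X193.013 Y71.187 F1996
G1 X51.090 Y27.560
G1 X35.786 Y76.822
M5
G00 X0.000 Y0.000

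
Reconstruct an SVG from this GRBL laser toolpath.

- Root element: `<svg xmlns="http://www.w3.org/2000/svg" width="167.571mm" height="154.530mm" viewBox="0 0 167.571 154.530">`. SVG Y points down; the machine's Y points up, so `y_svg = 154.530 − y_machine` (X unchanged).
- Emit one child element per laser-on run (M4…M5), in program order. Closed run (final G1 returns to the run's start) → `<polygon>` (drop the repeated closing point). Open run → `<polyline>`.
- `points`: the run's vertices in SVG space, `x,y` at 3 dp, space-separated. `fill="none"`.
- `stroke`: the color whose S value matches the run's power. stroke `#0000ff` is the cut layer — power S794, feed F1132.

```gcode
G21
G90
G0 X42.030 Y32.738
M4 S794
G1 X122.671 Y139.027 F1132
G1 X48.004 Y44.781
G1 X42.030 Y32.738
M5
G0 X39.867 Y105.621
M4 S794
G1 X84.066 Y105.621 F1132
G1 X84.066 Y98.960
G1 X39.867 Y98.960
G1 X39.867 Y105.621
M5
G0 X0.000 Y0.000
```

Machine Y-up, SVG Y-down with viewBox height 154.530, so y_svg = 154.530 − y_machine; X carries over. Every run uses S794, so all elements get stroke `#0000ff` (cut).

Run 1: The run returns to its start, so emit a `<polygon>` with points (Y-flipped): 42.030,121.792 122.671,15.503 48.004,109.749.

Run 2: The run returns to its start, so emit a `<polygon>` with points (Y-flipped): 39.867,48.909 84.066,48.909 84.066,55.570 39.867,55.570.

<svg xmlns="http://www.w3.org/2000/svg" width="167.571mm" height="154.530mm" viewBox="0 0 167.571 154.530">
  <polygon points="42.030,121.792 122.671,15.503 48.004,109.749" fill="none" stroke="#0000ff"/>
  <polygon points="39.867,48.909 84.066,48.909 84.066,55.570 39.867,55.570" fill="none" stroke="#0000ff"/>
</svg>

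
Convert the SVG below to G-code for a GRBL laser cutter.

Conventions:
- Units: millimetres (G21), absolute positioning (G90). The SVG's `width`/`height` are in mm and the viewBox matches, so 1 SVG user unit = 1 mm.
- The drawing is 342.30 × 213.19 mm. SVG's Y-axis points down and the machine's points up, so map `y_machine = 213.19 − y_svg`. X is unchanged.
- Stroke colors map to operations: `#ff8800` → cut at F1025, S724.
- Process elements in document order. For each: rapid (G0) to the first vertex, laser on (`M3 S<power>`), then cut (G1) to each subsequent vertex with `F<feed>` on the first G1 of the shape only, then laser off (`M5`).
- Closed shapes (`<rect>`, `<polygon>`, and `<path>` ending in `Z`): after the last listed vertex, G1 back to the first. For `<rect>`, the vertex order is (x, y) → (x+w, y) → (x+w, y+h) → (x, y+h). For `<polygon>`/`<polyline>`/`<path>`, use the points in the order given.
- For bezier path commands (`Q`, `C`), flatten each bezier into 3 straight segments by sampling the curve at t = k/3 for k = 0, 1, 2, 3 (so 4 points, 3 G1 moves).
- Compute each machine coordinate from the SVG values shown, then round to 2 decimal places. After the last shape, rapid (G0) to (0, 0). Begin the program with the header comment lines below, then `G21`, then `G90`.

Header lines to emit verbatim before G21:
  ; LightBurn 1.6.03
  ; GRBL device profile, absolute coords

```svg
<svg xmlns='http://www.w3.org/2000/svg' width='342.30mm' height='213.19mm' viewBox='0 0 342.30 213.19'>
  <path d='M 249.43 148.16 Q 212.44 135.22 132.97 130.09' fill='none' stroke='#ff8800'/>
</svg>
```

viewBox `0 0 342.30 213.19` with mm width/height → 1 unit = 1 mm. Flip: y_m = 213.19 − y_svg.

**Shape 1** — `<path>` quadratic bezier, stroke `#ff8800` → cut (S724, F1025). Control points (SVG): P0=(249.43,148.16), P1=(212.44,135.22), P2=(132.97,130.09); sampled at t=k/3. Machine vertices: (249.43,65.03) → (220.05,72.79) → (181.23,78.81) → (132.97,83.10). Open path.

; LightBurn 1.6.03
; GRBL device profile, absolute coords
G21
G90
G0 X249.43 Y65.03
M3 S724
G1 X220.05 Y72.79 F1025
G1 X181.23 Y78.81
G1 X132.97 Y83.10
M5
G0 X0.00 Y0.00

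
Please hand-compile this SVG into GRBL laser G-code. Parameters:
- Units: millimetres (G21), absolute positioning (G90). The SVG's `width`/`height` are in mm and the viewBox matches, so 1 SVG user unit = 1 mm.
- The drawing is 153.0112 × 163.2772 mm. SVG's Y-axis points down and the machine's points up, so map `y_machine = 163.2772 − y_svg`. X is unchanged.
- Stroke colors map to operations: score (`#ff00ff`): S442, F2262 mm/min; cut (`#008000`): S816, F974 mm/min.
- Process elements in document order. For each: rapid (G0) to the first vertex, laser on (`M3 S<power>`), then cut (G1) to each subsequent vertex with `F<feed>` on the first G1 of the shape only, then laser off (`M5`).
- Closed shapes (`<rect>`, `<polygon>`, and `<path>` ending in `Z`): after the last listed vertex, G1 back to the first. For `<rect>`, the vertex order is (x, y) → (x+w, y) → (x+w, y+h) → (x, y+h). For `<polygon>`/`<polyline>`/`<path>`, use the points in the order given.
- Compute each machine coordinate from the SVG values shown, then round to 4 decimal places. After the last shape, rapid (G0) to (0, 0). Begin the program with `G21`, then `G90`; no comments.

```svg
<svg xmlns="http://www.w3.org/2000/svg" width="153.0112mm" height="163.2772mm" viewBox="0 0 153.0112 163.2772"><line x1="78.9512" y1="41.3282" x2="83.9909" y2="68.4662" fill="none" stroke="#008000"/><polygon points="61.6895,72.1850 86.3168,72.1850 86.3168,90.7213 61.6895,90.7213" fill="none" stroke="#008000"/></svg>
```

G21
G90
G0 X78.9512 Y121.9490
M3 S816
G1 X83.9909 Y94.8110 F974
M5
G0 X61.6895 Y91.0922
M3 S816
G1 X86.3168 Y91.0922 F974
G1 X86.3168 Y72.5559
G1 X61.6895 Y72.5559
G1 X61.6895 Y91.0922
M5
G0 X0.0000 Y0.0000

1 u = 1 mm; y_m = 163.2772 − y.

[1] `<line>` line segment, #008000→cut S816 F974: (78.9512,121.9490) → (83.9909,94.8110)

[2] `<polygon>` rectangle, #008000→cut S816 F974: (61.6895,91.0922) → (86.3168,91.0922) → (86.3168,72.5559) → (61.6895,72.5559) → (61.6895,91.0922) (closed)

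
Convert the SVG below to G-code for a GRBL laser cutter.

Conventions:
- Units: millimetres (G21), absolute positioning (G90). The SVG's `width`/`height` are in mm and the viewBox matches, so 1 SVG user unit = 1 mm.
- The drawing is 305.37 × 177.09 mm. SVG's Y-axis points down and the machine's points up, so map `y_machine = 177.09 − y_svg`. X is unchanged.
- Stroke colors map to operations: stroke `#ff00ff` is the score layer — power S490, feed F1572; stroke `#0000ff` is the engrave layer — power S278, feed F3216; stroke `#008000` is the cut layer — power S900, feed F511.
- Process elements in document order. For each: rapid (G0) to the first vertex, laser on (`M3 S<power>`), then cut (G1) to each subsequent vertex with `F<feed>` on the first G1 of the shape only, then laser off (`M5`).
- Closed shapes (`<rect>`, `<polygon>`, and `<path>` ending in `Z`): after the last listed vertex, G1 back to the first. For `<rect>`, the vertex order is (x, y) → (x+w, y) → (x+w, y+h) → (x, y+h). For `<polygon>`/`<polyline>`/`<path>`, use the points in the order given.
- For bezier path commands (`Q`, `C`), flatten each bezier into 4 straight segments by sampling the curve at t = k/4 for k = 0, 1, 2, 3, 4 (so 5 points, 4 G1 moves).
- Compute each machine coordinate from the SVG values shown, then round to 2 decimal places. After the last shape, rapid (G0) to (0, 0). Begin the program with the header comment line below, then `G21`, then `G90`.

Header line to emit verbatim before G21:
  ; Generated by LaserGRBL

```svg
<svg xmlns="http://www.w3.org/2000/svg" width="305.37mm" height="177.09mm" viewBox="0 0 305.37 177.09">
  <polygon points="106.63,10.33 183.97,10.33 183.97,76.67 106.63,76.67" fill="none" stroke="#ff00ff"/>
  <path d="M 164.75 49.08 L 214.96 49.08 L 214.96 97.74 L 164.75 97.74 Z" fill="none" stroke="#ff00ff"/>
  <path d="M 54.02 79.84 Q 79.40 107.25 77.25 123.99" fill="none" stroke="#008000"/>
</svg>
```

viewBox `0 0 305.37 177.09` with mm width/height → 1 unit = 1 mm. Flip: y_m = 177.09 − y_svg.

**Shape 1** — `<polygon>` rectangle, stroke `#ff00ff` → score (S490, F1572). Machine vertices: (106.63,166.76) → (183.97,166.76) → (183.97,100.42) → (106.63,100.42) → (106.63,166.76). Closed: final G1 returns to the first vertex.

**Shape 2** — `<path>` rectangle, stroke `#ff00ff` → score (S490, F1572). Machine vertices: (164.75,128.01) → (214.96,128.01) → (214.96,79.35) → (164.75,79.35) → (164.75,128.01). Closed: final G1 returns to the first vertex.

**Shape 3** — `<path>` quadratic bezier, stroke `#008000` → cut (S900, F511). Control points (SVG): P0=(54.02,79.84), P1=(79.40,107.25), P2=(77.25,123.99); sampled at t=k/4. Machine vertices: (54.02,97.25) → (64.99,84.21) → (72.52,72.51) → (76.60,62.14) → (77.25,53.10). Open path.

; Generated by LaserGRBL
G21
G90
G0 X106.63 Y166.76
M3 S490
G1 X183.97 Y166.76 F1572
G1 X183.97 Y100.42
G1 X106.63 Y100.42
G1 X106.63 Y166.76
M5
G0 X164.75 Y128.01
M3 S490
G1 X214.96 Y128.01 F1572
G1 X214.96 Y79.35
G1 X164.75 Y79.35
G1 X164.75 Y128.01
M5
G0 X54.02 Y97.25
M3 S900
G1 X64.99 Y84.21 F511
G1 X72.52 Y72.51
G1 X76.60 Y62.14
G1 X77.25 Y53.10
M5
G0 X0.00 Y0.00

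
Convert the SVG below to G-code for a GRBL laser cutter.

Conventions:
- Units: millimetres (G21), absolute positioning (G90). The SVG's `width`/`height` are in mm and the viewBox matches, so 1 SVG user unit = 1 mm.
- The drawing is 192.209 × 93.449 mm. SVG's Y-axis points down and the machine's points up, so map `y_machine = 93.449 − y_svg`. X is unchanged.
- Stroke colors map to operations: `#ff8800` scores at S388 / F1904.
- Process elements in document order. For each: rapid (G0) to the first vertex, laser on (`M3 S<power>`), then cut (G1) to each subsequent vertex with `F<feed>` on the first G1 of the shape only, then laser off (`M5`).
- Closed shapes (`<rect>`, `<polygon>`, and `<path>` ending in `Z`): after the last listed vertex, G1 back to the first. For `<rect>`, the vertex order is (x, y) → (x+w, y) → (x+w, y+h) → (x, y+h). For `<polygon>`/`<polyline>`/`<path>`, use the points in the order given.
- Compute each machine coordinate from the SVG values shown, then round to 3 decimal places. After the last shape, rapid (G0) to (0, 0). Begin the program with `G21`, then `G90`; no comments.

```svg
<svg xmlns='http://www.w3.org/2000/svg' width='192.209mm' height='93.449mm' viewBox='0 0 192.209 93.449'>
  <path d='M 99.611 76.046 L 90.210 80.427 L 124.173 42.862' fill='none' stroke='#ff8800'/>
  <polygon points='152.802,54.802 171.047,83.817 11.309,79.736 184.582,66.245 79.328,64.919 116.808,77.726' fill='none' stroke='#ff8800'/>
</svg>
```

G21
G90
G0 X99.611 Y17.403
M3 S388
G1 X90.210 Y13.022 F1904
G1 X124.173 Y50.587
M5
G0 X152.802 Y38.647
M3 S388
G1 X171.047 Y9.632 F1904
G1 X11.309 Y13.713
G1 X184.582 Y27.204
G1 X79.328 Y28.530
G1 X116.808 Y15.723
G1 X152.802 Y38.647
M5
G0 X0.000 Y0.000

viewBox `0 0 192.209 93.449` with mm width/height → 1 unit = 1 mm. Flip: y_m = 93.449 − y_svg.

**Shape 1** — `<path>` open polyline, stroke `#ff8800` → score (S388, F1904). Machine vertices: (99.611,17.403) → (90.210,13.022) → (124.173,50.587). Open path.

**Shape 2** — `<polygon>` closed polygon, stroke `#ff8800` → score (S388, F1904). Machine vertices: (152.802,38.647) → (171.047,9.632) → (11.309,13.713) → (184.582,27.204) → (79.328,28.530) → (116.808,15.723) → (152.802,38.647). Closed: final G1 returns to the first vertex.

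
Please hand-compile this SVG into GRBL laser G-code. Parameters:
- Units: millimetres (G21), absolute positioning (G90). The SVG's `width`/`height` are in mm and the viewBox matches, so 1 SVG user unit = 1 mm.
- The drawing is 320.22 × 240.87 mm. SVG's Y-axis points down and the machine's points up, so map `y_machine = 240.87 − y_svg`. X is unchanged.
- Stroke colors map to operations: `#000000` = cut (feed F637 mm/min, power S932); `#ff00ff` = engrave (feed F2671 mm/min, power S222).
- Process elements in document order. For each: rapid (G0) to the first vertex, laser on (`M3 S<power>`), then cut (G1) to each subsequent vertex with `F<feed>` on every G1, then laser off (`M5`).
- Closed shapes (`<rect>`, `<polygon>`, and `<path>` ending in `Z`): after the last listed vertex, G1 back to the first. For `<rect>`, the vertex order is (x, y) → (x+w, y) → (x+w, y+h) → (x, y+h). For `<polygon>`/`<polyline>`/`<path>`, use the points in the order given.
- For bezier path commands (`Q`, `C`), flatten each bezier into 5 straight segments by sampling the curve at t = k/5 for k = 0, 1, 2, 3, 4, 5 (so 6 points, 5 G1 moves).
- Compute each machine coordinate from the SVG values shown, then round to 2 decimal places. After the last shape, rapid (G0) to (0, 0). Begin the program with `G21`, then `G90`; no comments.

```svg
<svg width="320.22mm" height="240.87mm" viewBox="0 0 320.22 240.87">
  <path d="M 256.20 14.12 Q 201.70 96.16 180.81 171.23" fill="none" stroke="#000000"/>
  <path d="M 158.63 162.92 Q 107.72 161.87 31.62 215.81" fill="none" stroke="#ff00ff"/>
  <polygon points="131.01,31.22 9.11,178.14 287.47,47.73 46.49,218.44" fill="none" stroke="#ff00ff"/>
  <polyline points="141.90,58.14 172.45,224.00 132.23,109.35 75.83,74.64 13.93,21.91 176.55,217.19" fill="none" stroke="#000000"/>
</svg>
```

G21
G90
G0 X256.20 Y226.75
M3 S932
G1 X235.74 Y194.21 F637
G1 X217.98 Y162.23 F637
G1 X202.90 Y130.81 F637
G1 X190.51 Y99.95 F637
G1 X180.81 Y69.64 F637
M5
G0 X158.63 Y77.95
M3 S222
G1 X137.26 Y76.17 F2671
G1 X113.87 Y69.99 F2671
G1 X88.47 Y59.41 F2671
G1 X61.05 Y44.44 F2671
G1 X31.62 Y25.06 F2671
M5
G0 X131.01 Y209.65
M3 S222
G1 X9.11 Y62.73 F2671
G1 X287.47 Y193.14 F2671
G1 X46.49 Y22.43 F2671
G1 X131.01 Y209.65 F2671
M5
G0 X141.90 Y182.73
M3 S932
G1 X172.45 Y16.87 F637
G1 X132.23 Y131.52 F637
G1 X75.83 Y166.23 F637
G1 X13.93 Y218.96 F637
G1 X176.55 Y23.68 F637
M5
G0 X0.00 Y0.00

Since the viewBox matches the mm dimensions, user units are millimetres directly. The only transform is the Y-flip y_m = 240.87 − y_svg.

Shape 1 is a quadratic bezier drawn with `<path>`. Its stroke #000000 means cut at S932, F637. After flipping Y the toolpath is (256.20,226.75) → (235.74,194.21) → (217.98,162.23) → (202.90,130.81) → (190.51,99.95) → (180.81,69.64).

Shape 2 is a quadratic bezier drawn with `<path>`. Its stroke #ff00ff means engrave at S222, F2671. After flipping Y the toolpath is (158.63,77.95) → (137.26,76.17) → (113.87,69.99) → (88.47,59.41) → (61.05,44.44) → (31.62,25.06).

Shape 3 is a closed polygon drawn with `<polygon>`. Its stroke #ff00ff means engrave at S222, F2671. After flipping Y the toolpath is (131.01,209.65) → (9.11,62.73) → (287.47,193.14) → (46.49,22.43) → (131.01,209.65), returning to the start.

Shape 4 is a open polyline drawn with `<polyline>`. Its stroke #000000 means cut at S932, F637. After flipping Y the toolpath is (141.90,182.73) → (172.45,16.87) → (132.23,131.52) → (75.83,166.23) → (13.93,218.96) → (176.55,23.68).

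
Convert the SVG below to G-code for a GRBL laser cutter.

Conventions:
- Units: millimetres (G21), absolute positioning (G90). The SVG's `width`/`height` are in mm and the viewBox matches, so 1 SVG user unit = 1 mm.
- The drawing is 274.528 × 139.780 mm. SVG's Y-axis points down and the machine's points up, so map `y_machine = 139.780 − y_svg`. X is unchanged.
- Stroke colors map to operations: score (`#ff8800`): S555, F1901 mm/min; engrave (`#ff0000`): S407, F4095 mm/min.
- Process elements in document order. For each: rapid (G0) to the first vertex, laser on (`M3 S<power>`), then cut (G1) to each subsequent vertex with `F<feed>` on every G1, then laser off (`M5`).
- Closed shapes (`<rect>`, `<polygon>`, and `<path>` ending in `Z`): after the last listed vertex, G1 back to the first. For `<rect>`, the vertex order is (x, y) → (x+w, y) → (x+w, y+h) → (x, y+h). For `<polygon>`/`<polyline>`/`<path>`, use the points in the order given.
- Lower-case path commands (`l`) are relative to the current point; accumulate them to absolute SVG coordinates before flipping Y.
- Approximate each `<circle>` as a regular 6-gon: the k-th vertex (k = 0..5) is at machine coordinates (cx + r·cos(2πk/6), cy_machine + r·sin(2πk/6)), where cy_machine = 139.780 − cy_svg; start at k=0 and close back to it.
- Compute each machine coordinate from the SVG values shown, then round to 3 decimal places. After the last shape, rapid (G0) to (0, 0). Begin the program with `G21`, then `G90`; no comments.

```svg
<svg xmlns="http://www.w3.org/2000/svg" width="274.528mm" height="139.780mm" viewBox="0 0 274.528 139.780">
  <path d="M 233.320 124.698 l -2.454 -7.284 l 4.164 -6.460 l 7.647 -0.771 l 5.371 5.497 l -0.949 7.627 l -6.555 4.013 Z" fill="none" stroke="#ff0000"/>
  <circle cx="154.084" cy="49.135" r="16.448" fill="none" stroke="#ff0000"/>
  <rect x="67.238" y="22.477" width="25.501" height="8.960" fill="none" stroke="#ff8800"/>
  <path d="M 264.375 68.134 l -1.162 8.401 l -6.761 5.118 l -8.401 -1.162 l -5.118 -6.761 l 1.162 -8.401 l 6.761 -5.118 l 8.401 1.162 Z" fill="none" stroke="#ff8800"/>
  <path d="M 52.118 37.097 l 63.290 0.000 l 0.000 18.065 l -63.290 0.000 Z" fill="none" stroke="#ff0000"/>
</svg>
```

Since the viewBox matches the mm dimensions, user units are millimetres directly. The only transform is the Y-flip y_m = 139.780 − y_svg.

Shape 1 is a regular polygon drawn with `<path>`. Its stroke #ff0000 means engrave at S407, F4095. After flipping Y the toolpath is (233.320,15.082) → (230.866,22.366) → (235.030,28.826) → (242.677,29.597) → (248.048,24.100) → (247.099,16.473) → (240.544,12.460) → (233.320,15.082), returning to the start.

Shape 2 is a circle drawn with `<circle>`. Its stroke #ff0000 means engrave at S407, F4095. After flipping Y the toolpath is (170.532,90.645) → (162.308,104.889) → (145.860,104.889) → (137.636,90.645) → (145.860,76.401) → (162.308,76.401) → (170.532,90.645), returning to the start.

Shape 3 is a rectangle drawn with `<rect>`. Its stroke #ff8800 means score at S555, F1901. After flipping Y the toolpath is (67.238,117.303) → (92.739,117.303) → (92.739,108.343) → (67.238,108.343) → (67.238,117.303), returning to the start.

Shape 4 is a regular polygon drawn with `<path>`. Its stroke #ff8800 means score at S555, F1901. After flipping Y the toolpath is (264.375,71.646) → (263.213,63.245) → (256.452,58.127) → (248.051,59.289) → (242.933,66.050) → (244.095,74.451) → (250.856,79.569) → (259.257,78.407) → (264.375,71.646), returning to the start.

Shape 5 is a rectangle drawn with `<path>`. Its stroke #ff0000 means engrave at S407, F4095. After flipping Y the toolpath is (52.118,102.683) → (115.408,102.683) → (115.408,84.618) → (52.118,84.618) → (52.118,102.683), returning to the start.

G21
G90
G0 X233.320 Y15.082
M3 S407
G1 X230.866 Y22.366 F4095
G1 X235.030 Y28.826 F4095
G1 X242.677 Y29.597 F4095
G1 X248.048 Y24.100 F4095
G1 X247.099 Y16.473 F4095
G1 X240.544 Y12.460 F4095
G1 X233.320 Y15.082 F4095
M5
G0 X170.532 Y90.645
M3 S407
G1 X162.308 Y104.889 F4095
G1 X145.860 Y104.889 F4095
G1 X137.636 Y90.645 F4095
G1 X145.860 Y76.401 F4095
G1 X162.308 Y76.401 F4095
G1 X170.532 Y90.645 F4095
M5
G0 X67.238 Y117.303
M3 S555
G1 X92.739 Y117.303 F1901
G1 X92.739 Y108.343 F1901
G1 X67.238 Y108.343 F1901
G1 X67.238 Y117.303 F1901
M5
G0 X264.375 Y71.646
M3 S555
G1 X263.213 Y63.245 F1901
G1 X256.452 Y58.127 F1901
G1 X248.051 Y59.289 F1901
G1 X242.933 Y66.050 F1901
G1 X244.095 Y74.451 F1901
G1 X250.856 Y79.569 F1901
G1 X259.257 Y78.407 F1901
G1 X264.375 Y71.646 F1901
M5
G0 X52.118 Y102.683
M3 S407
G1 X115.408 Y102.683 F4095
G1 X115.408 Y84.618 F4095
G1 X52.118 Y84.618 F4095
G1 X52.118 Y102.683 F4095
M5
G0 X0.000 Y0.000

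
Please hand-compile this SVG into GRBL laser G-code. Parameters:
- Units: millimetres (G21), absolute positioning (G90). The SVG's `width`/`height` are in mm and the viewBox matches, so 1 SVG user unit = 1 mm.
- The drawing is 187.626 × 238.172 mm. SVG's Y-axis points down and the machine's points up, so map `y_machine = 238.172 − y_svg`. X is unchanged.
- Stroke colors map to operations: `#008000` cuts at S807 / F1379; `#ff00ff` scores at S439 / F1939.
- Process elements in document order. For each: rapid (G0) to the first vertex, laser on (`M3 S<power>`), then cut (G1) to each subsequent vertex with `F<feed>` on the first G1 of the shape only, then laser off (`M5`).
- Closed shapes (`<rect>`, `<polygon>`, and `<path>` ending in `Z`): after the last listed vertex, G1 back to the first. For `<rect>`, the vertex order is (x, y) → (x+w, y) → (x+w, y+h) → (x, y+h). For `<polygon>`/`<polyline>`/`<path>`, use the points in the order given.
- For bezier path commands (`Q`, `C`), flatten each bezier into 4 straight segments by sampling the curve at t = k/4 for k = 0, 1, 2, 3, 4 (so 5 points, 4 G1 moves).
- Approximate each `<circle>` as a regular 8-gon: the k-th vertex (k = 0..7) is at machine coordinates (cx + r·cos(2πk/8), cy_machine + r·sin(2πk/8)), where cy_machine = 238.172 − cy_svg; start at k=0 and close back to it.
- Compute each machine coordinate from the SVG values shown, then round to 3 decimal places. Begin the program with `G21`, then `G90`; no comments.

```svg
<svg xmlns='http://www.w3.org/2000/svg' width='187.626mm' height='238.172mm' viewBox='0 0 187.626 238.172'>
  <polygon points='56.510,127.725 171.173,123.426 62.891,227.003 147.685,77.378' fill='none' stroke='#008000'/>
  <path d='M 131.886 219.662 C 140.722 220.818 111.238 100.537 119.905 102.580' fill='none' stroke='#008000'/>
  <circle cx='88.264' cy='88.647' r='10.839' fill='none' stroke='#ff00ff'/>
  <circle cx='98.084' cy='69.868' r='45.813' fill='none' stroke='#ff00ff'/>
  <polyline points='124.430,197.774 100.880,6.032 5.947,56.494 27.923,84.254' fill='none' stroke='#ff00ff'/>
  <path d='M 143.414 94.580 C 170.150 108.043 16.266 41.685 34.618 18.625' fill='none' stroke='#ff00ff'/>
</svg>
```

G21
G90
G0 X56.510 Y110.447
M3 S807
G1 X171.173 Y114.746 F1379
G1 X62.891 Y11.169
G1 X147.685 Y160.794
G1 X56.510 Y110.447
M5
G0 X131.886 Y18.510
M3 S807
G1 X132.523 Y36.604 F1379
G1 X125.959 Y77.384
G1 X119.363 Y117.997
G1 X119.905 Y135.592
M5
G0 X99.103 Y149.525
M3 S439
G1 X95.928 Y157.189 F1939
G1 X88.264 Y160.364
G1 X80.600 Y157.189
G1 X77.425 Y149.525
G1 X80.600 Y141.861
G1 X88.264 Y138.686
G1 X95.928 Y141.861
G1 X99.103 Y149.525
M5
G0 X143.897 Y168.304
M3 S439
G1 X130.479 Y200.699 F1939
G1 X98.084 Y214.117
G1 X65.689 Y200.699
G1 X52.271 Y168.304
G1 X65.689 Y135.909
G1 X98.084 Y122.491
G1 X130.479 Y135.909
G1 X143.897 Y168.304
M5
G0 X124.430 Y40.398
M3 S439
G1 X100.880 Y232.140 F1939
G1 X5.947 Y181.678
G1 X27.923 Y153.918
M5
G0 X143.414 Y143.592
M3 S439
G1 X135.113 Y146.537 F1939
G1 X92.160 Y167.873
G1 X47.635 Y196.057
G1 X34.618 Y219.547
M5

Since the viewBox matches the mm dimensions, user units are millimetres directly. The only transform is the Y-flip y_m = 238.172 − y_svg.

Shape 1 is a closed polygon drawn with `<polygon>`. Its stroke #008000 means cut at S807, F1379. After flipping Y the toolpath is (56.510,110.447) → (171.173,114.746) → (62.891,11.169) → (147.685,160.794) → (56.510,110.447), returning to the start.

Shape 2 is a cubic bezier drawn with `<path>`. Its stroke #008000 means cut at S807, F1379. After flipping Y the toolpath is (131.886,18.510) → (132.523,36.604) → (125.959,77.384) → (119.363,117.997) → (119.905,135.592).

Shape 3 is a circle drawn with `<circle>`. Its stroke #ff00ff means score at S439, F1939. After flipping Y the toolpath is (99.103,149.525) → (95.928,157.189) → (88.264,160.364) → (80.600,157.189) → (77.425,149.525) → (80.600,141.861) → (88.264,138.686) → (95.928,141.861) → (99.103,149.525), returning to the start.

Shape 4 is a circle drawn with `<circle>`. Its stroke #ff00ff means score at S439, F1939. After flipping Y the toolpath is (143.897,168.304) → (130.479,200.699) → (98.084,214.117) → (65.689,200.699) → (52.271,168.304) → (65.689,135.909) → (98.084,122.491) → (130.479,135.909) → (143.897,168.304), returning to the start.

Shape 5 is a open polyline drawn with `<polyline>`. Its stroke #ff00ff means score at S439, F1939. After flipping Y the toolpath is (124.430,40.398) → (100.880,232.140) → (5.947,181.678) → (27.923,153.918).

Shape 6 is a cubic bezier drawn with `<path>`. Its stroke #ff00ff means score at S439, F1939. After flipping Y the toolpath is (143.414,143.592) → (135.113,146.537) → (92.160,167.873) → (47.635,196.057) → (34.618,219.547).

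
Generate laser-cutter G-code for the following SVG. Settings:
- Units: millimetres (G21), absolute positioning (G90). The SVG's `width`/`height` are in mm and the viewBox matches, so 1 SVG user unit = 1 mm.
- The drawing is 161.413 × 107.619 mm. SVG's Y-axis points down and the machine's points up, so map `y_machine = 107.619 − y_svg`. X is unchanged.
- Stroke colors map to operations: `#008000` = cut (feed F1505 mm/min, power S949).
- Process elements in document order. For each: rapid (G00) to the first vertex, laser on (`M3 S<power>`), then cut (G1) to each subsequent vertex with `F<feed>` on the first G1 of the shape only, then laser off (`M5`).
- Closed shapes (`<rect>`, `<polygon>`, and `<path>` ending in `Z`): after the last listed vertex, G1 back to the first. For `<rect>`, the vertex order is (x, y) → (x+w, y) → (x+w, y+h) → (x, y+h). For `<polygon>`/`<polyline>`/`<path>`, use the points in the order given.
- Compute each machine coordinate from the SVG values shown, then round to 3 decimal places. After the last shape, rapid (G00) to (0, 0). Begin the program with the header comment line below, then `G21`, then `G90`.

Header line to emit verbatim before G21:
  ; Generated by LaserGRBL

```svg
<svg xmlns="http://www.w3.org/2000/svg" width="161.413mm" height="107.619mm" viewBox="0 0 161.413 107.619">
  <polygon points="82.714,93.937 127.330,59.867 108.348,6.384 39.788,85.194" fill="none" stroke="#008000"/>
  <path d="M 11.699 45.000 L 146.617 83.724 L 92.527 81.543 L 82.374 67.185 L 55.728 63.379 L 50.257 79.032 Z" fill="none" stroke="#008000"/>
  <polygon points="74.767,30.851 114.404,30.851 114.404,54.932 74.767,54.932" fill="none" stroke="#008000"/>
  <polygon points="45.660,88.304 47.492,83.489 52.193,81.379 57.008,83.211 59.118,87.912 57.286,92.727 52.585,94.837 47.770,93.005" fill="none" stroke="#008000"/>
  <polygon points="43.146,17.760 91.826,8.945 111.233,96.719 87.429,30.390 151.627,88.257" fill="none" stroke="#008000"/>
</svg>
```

; Generated by LaserGRBL
G21
G90
G00 X82.714 Y13.682
M3 S949
G1 X127.330 Y47.752 F1505
G1 X108.348 Y101.235
G1 X39.788 Y22.425
G1 X82.714 Y13.682
M5
G00 X11.699 Y62.619
M3 S949
G1 X146.617 Y23.895 F1505
G1 X92.527 Y26.076
G1 X82.374 Y40.434
G1 X55.728 Y44.240
G1 X50.257 Y28.587
G1 X11.699 Y62.619
M5
G00 X74.767 Y76.768
M3 S949
G1 X114.404 Y76.768 F1505
G1 X114.404 Y52.687
G1 X74.767 Y52.687
G1 X74.767 Y76.768
M5
G00 X45.660 Y19.315
M3 S949
G1 X47.492 Y24.130 F1505
G1 X52.193 Y26.240
G1 X57.008 Y24.408
G1 X59.118 Y19.707
G1 X57.286 Y14.892
G1 X52.585 Y12.782
G1 X47.770 Y14.614
G1 X45.660 Y19.315
M5
G00 X43.146 Y89.859
M3 S949
G1 X91.826 Y98.674 F1505
G1 X111.233 Y10.900
G1 X87.429 Y77.229
G1 X151.627 Y19.362
G1 X43.146 Y89.859
M5
G00 X0.000 Y0.000

viewBox `0 0 161.413 107.619` with mm width/height → 1 unit = 1 mm. Flip: y_m = 107.619 − y_svg.

**Shape 1** — `<polygon>` closed polygon, stroke `#008000` → cut (S949, F1505). Machine vertices: (82.714,13.682) → (127.330,47.752) → (108.348,101.235) → (39.788,22.425) → (82.714,13.682). Closed: final G1 returns to the first vertex.

**Shape 2** — `<path>` closed polygon, stroke `#008000` → cut (S949, F1505). Machine vertices: (11.699,62.619) → (146.617,23.895) → (92.527,26.076) → (82.374,40.434) → (55.728,44.240) → (50.257,28.587) → (11.699,62.619). Closed: final G1 returns to the first vertex.

**Shape 3** — `<polygon>` rectangle, stroke `#008000` → cut (S949, F1505). Machine vertices: (74.767,76.768) → (114.404,76.768) → (114.404,52.687) → (74.767,52.687) → (74.767,76.768). Closed: final G1 returns to the first vertex.

**Shape 4** — `<polygon>` regular polygon, stroke `#008000` → cut (S949, F1505). Machine vertices: (45.660,19.315) → (47.492,24.130) → (52.193,26.240) → (57.008,24.408) → (59.118,19.707) → (57.286,14.892) → (52.585,12.782) → (47.770,14.614) → (45.660,19.315). Closed: final G1 returns to the first vertex.

**Shape 5** — `<polygon>` closed polygon, stroke `#008000` → cut (S949, F1505). Machine vertices: (43.146,89.859) → (91.826,98.674) → (111.233,10.900) → (87.429,77.229) → (151.627,19.362) → (43.146,89.859). Closed: final G1 returns to the first vertex.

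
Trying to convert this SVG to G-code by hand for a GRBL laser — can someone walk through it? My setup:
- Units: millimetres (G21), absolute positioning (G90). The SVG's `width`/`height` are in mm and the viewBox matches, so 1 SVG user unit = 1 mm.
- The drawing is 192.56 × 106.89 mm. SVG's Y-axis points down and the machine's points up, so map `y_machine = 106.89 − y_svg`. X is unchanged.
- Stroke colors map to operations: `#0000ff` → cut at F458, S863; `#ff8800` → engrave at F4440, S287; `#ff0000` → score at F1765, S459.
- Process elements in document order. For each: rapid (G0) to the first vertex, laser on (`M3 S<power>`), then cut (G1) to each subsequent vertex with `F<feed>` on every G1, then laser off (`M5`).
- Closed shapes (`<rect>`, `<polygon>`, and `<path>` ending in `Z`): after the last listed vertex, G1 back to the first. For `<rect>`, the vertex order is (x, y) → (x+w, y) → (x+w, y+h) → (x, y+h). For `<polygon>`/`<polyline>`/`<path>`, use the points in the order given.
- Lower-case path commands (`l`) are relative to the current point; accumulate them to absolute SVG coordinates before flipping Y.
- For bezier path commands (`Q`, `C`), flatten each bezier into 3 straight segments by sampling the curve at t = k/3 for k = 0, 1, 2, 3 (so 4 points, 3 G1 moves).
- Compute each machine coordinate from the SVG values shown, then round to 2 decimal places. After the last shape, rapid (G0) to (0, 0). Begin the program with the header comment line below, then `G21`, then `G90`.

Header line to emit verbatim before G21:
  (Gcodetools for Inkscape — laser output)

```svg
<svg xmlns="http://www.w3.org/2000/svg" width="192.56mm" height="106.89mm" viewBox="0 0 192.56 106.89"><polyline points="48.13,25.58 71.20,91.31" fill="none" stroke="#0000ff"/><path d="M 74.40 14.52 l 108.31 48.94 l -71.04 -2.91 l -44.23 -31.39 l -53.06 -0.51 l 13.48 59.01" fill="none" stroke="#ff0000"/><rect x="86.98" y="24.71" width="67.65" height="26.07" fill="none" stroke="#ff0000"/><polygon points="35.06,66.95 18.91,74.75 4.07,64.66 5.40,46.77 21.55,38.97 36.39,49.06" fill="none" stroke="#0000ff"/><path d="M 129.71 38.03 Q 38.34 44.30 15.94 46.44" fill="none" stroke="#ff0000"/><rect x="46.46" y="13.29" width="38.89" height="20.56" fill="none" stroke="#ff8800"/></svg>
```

(Gcodetools for Inkscape — laser output)
G21
G90
G0 X48.13 Y81.31
M3 S863
G1 X71.20 Y15.58 F458
M5
G0 X74.40 Y92.37
M3 S459
G1 X182.71 Y43.43 F1765
G1 X111.67 Y46.34 F1765
G1 X67.44 Y77.73 F1765
G1 X14.38 Y78.24 F1765
G1 X27.86 Y19.23 F1765
M5
G0 X86.98 Y82.18
M3 S459
G1 X154.63 Y82.18 F1765
G1 X154.63 Y56.11 F1765
G1 X86.98 Y56.11 F1765
G1 X86.98 Y82.18 F1765
M5
G0 X35.06 Y39.94
M3 S863
G1 X18.91 Y32.14 F458
G1 X4.07 Y42.23 F458
G1 X5.40 Y60.12 F458
G1 X21.55 Y67.92 F458
G1 X36.39 Y57.83 F458
G1 X35.06 Y39.94 F458
M5
G0 X129.71 Y68.86
M3 S459
G1 X76.46 Y65.14 F1765
G1 X38.54 Y62.34 F1765
G1 X15.94 Y60.45 F1765
M5
G0 X46.46 Y93.60
M3 S287
G1 X85.35 Y93.60 F4440
G1 X85.35 Y73.04 F4440
G1 X46.46 Y73.04 F4440
G1 X46.46 Y93.60 F4440
M5
G0 X0.00 Y0.00

viewBox `0 0 192.56 106.89` with mm width/height → 1 unit = 1 mm. Flip: y_m = 106.89 − y_svg.

**Shape 1** — `<polyline>` line segment, stroke `#0000ff` → cut (S863, F458). Machine vertices: (48.13,81.31) → (71.20,15.58). Open path.

**Shape 2** — `<path>` open polyline, stroke `#ff0000` → score (S459, F1765). Machine vertices: (74.40,92.37) → (182.71,43.43) → (111.67,46.34) → (67.44,77.73) → (14.38,78.24) → (27.86,19.23). Open path.

**Shape 3** — `<rect>` rectangle, stroke `#ff0000` → score (S459, F1765). Machine vertices: (86.98,82.18) → (154.63,82.18) → (154.63,56.11) → (86.98,56.11) → (86.98,82.18). Closed: final G1 returns to the first vertex.

**Shape 4** — `<polygon>` regular polygon, stroke `#0000ff` → cut (S863, F458). Machine vertices: (35.06,39.94) → (18.91,32.14) → (4.07,42.23) → (5.40,60.12) → (21.55,67.92) → (36.39,57.83) → (35.06,39.94). Closed: final G1 returns to the first vertex.

**Shape 5** — `<path>` quadratic bezier, stroke `#ff0000` → score (S459, F1765). Control points (SVG): P0=(129.71,38.03), P1=(38.34,44.30), P2=(15.94,46.44); sampled at t=k/3. Machine vertices: (129.71,68.86) → (76.46,65.14) → (38.54,62.34) → (15.94,60.45). Open path.

**Shape 6** — `<rect>` rectangle, stroke `#ff8800` → engrave (S287, F4440). Machine vertices: (46.46,93.60) → (85.35,93.60) → (85.35,73.04) → (46.46,73.04) → (46.46,93.60). Closed: final G1 returns to the first vertex.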